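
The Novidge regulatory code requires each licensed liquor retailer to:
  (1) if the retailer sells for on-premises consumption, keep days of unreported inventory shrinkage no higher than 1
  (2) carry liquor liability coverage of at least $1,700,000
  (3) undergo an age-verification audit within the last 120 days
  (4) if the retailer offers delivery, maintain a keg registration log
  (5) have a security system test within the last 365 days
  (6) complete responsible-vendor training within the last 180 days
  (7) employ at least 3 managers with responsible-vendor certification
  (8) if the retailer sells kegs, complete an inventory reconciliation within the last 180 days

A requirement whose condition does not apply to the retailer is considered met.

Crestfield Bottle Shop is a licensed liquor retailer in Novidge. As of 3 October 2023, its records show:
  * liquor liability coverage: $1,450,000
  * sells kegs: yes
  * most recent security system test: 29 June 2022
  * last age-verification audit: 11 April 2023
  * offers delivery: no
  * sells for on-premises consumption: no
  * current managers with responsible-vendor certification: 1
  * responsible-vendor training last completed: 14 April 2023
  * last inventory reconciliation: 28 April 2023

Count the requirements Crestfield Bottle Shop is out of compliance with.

4

1. condition 'sells for on-premises consumption' does not hold → requirement n/a → met
2. liquor liability coverage $1,450,000 < $1,700,000 → not met
3. age-verification audit 175 days ago vs limit 120 → not met
4. condition 'offers delivery' does not hold → requirement n/a → met
5. security system test 461 days ago vs limit 365 → not met
6. responsible-vendor training 172 days ago vs limit 180 → met
7. managers with responsible-vendor certification 1 < 3 → not met
8. condition 'sells kegs' holds; inventory reconciliation 158 days ago vs limit 180 → met
Not met: 4 of 8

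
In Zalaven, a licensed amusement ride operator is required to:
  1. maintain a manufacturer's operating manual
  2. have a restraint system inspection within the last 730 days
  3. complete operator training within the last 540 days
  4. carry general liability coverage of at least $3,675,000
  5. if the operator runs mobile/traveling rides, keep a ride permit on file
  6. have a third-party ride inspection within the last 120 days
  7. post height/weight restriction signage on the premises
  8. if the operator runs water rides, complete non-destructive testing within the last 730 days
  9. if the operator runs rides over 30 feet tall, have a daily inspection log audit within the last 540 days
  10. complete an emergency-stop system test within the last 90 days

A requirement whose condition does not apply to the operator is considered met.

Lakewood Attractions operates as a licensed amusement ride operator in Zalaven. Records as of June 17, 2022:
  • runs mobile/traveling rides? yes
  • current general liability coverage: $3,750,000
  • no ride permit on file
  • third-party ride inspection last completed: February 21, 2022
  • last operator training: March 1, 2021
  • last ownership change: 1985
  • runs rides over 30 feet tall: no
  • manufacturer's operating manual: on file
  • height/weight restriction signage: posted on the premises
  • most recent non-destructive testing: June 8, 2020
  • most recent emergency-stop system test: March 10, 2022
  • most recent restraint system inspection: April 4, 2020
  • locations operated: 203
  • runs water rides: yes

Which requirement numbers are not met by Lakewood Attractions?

2, 5, 8, 10

1. manufacturer's operating manual present → met
2. restraint system inspection 804 days ago vs limit 730 → not met
3. operator training 473 days ago vs limit 540 → met
4. general liability coverage $3,750,000 ≥ $3,675,000 → met
5. condition 'runs mobile/traveling rides' holds; ride permit absent → not met
6. third-party ride inspection 116 days ago vs limit 120 → met
7. height/weight restriction signage present → met
8. condition 'runs water rides' holds; non-destructive testing 739 days ago vs limit 730 → not met
9. condition 'runs rides over 30 feet tall' does not hold → requirement n/a → met
10. emergency-stop system test 99 days ago vs limit 90 → not met
Not met: 2, 5, 8, 10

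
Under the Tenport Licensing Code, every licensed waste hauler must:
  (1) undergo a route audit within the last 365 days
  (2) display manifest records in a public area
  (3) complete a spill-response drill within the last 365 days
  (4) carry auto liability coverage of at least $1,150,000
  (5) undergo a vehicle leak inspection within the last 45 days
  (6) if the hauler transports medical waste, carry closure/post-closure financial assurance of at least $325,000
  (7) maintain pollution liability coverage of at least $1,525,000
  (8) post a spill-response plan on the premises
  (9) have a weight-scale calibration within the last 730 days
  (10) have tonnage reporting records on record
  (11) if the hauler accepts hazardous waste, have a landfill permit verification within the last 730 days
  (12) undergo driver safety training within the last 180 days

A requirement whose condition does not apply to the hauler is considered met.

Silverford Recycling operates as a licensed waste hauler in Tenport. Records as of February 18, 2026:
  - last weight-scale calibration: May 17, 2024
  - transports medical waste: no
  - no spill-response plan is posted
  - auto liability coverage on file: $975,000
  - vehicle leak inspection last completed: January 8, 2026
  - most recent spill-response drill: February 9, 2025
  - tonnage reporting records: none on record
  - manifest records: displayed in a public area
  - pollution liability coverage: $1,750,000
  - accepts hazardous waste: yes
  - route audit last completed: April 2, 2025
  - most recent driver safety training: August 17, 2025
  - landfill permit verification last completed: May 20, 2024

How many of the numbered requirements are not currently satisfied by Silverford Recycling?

5

1. route audit 322 days ago vs limit 365 → met
2. manifest records present → met
3. spill-response drill 374 days ago vs limit 365 → not met
4. auto liability coverage $975,000 < $1,150,000 → not met
5. vehicle leak inspection 41 days ago vs limit 45 → met
6. condition 'transports medical waste' does not hold → requirement n/a → met
7. pollution liability coverage $1,750,000 ≥ $1,525,000 → met
8. spill-response plan absent → not met
9. weight-scale calibration 642 days ago vs limit 730 → met
10. tonnage reporting records absent → not met
11. condition 'accepts hazardous waste' holds; landfill permit verification 639 days ago vs limit 730 → met
12. driver safety training 185 days ago vs limit 180 → not met
Not met: 5 of 12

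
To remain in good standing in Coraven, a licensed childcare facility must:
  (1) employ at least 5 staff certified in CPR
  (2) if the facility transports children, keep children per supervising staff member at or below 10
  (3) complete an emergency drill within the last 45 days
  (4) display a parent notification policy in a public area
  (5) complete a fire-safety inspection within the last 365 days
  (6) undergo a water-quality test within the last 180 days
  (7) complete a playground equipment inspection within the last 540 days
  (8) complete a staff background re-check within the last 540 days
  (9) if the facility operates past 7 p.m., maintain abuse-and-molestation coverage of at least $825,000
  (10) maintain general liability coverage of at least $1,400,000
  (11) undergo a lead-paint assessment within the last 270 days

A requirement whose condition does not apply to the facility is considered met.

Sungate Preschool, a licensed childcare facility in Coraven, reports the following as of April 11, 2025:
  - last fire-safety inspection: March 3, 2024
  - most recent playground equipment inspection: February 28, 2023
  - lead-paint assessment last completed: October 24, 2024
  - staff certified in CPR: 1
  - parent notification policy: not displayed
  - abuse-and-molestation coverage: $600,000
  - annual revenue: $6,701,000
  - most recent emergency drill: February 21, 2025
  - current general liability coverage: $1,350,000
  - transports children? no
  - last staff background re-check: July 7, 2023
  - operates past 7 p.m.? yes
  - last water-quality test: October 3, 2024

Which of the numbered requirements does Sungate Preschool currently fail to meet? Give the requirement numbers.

1, 3, 4, 5, 6, 7, 8, 9, 10

1. staff certified in CPR 1 < 5 → not met
2. condition 'transports children' does not hold → requirement n/a → met
3. emergency drill 49 days ago vs limit 45 → not met
4. parent notification policy absent → not met
5. fire-safety inspection 404 days ago vs limit 365 → not met
6. water-quality test 190 days ago vs limit 180 → not met
7. playground equipment inspection 773 days ago vs limit 540 → not met
8. staff background re-check 644 days ago vs limit 540 → not met
9. condition 'operates past 7 p.m.' holds; abuse-and-molestation coverage $600,000 < $825,000 → not met
10. general liability coverage $1,350,000 < $1,400,000 → not met
11. lead-paint assessment 169 days ago vs limit 270 → met
Not met: 1, 3, 4, 5, 6, 7, 8, 9, 10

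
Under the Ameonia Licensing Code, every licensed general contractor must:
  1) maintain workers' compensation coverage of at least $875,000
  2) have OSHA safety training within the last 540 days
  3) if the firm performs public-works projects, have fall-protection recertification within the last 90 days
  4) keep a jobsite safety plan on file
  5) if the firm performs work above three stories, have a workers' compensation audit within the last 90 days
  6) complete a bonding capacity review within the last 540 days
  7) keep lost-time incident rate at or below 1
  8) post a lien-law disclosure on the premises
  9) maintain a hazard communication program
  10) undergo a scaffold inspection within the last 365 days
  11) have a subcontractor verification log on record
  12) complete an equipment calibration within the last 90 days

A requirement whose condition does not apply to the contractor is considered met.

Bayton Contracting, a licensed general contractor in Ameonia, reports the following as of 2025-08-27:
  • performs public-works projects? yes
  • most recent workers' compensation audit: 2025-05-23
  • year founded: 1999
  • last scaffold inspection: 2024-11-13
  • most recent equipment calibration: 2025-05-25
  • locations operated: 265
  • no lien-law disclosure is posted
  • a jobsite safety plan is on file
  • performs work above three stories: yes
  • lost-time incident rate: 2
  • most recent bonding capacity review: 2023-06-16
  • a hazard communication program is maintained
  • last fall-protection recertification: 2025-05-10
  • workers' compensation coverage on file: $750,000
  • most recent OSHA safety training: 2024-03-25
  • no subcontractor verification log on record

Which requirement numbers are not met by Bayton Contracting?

1, 3, 5, 6, 7, 8, 11, 12

1. workers' compensation coverage $750,000 < $875,000 → not met
2. OSHA safety training 520 days ago vs limit 540 → met
3. condition 'performs public-works projects' holds; fall-protection recertification 109 days ago vs limit 90 → not met
4. jobsite safety plan present → met
5. condition 'performs work above three stories' holds; workers' compensation audit 96 days ago vs limit 90 → not met
6. bonding capacity review 803 days ago vs limit 540 → not met
7. lost-time incident rate 2 > 1 → not met
8. lien-law disclosure absent → not met
9. hazard communication program present → met
10. scaffold inspection 287 days ago vs limit 365 → met
11. subcontractor verification log absent → not met
12. equipment calibration 94 days ago vs limit 90 → not met
Not met: 1, 3, 5, 6, 7, 8, 11, 12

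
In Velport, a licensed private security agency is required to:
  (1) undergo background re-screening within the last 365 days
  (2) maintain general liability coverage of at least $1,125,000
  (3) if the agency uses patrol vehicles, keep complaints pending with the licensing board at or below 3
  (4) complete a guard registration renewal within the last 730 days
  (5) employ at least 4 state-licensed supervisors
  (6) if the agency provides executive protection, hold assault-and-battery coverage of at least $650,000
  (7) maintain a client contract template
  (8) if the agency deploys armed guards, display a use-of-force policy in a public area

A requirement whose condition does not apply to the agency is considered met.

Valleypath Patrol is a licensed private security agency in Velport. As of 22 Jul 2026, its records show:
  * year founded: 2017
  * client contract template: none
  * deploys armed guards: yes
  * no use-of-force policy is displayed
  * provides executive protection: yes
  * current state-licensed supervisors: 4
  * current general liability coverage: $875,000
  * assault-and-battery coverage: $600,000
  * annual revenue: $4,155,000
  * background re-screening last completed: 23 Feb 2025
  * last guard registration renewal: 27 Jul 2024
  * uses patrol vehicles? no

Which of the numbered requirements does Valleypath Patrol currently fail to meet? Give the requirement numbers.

1, 2, 6, 7, 8

1. background re-screening 514 days ago vs limit 365 → not met
2. general liability coverage $875,000 < $1,125,000 → not met
3. condition 'uses patrol vehicles' does not hold → requirement n/a → met
4. guard registration renewal 725 days ago vs limit 730 → met
5. state-licensed supervisors 4 ≥ 4 → met
6. condition 'provides executive protection' holds; assault-and-battery coverage $600,000 < $650,000 → not met
7. client contract template absent → not met
8. condition 'deploys armed guards' holds; use-of-force policy absent → not met
Not met: 1, 2, 6, 7, 8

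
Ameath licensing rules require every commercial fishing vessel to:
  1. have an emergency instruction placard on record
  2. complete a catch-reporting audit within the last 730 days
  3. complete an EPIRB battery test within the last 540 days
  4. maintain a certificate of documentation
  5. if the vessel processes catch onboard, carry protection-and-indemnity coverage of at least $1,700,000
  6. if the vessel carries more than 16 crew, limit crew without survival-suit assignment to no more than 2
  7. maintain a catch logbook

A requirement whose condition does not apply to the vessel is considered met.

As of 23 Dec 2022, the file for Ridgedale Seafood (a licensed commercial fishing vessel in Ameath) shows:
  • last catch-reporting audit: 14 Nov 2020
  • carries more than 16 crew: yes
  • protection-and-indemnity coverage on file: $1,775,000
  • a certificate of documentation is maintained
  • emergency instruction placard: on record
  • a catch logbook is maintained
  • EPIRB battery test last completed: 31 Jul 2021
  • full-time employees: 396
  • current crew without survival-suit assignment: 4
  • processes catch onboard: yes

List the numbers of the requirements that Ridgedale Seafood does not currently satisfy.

1. emergency instruction placard present → met
2. catch-reporting audit 769 days ago vs limit 730 → not met
3. EPIRB battery test 510 days ago vs limit 540 → met
4. certificate of documentation present → met
5. condition 'processes catch onboard' holds; protection-and-indemnity coverage $1,775,000 ≥ $1,700,000 → met
6. condition 'carries more than 16 crew' holds; crew without survival-suit assignment 4 > 2 → not met
7. catch logbook present → met
Not met: 2, 6

2, 6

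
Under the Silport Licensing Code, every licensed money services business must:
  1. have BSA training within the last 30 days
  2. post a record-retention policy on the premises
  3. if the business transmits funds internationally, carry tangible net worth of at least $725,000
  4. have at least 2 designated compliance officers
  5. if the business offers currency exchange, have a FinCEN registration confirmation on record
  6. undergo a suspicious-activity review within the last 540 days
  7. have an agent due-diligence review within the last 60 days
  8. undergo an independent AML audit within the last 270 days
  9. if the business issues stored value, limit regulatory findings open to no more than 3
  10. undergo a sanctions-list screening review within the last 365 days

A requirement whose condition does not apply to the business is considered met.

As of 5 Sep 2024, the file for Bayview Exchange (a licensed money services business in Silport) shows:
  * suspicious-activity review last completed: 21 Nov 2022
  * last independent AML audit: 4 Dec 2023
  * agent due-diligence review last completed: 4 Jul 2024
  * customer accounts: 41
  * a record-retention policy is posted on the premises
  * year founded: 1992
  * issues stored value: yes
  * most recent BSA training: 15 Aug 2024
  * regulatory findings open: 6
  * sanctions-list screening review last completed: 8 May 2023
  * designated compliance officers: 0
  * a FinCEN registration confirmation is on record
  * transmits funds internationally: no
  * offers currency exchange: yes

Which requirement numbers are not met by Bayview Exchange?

4, 6, 7, 8, 9, 10

1. BSA training 21 days ago vs limit 30 → met
2. record-retention policy present → met
3. condition 'transmits funds internationally' does not hold → requirement n/a → met
4. designated compliance officers 0 < 2 → not met
5. condition 'offers currency exchange' holds; FinCEN registration confirmation present → met
6. suspicious-activity review 654 days ago vs limit 540 → not met
7. agent due-diligence review 63 days ago vs limit 60 → not met
8. independent AML audit 276 days ago vs limit 270 → not met
9. condition 'issues stored value' holds; regulatory findings open 6 > 3 → not met
10. sanctions-list screening review 486 days ago vs limit 365 → not met
Not met: 4, 6, 7, 8, 9, 10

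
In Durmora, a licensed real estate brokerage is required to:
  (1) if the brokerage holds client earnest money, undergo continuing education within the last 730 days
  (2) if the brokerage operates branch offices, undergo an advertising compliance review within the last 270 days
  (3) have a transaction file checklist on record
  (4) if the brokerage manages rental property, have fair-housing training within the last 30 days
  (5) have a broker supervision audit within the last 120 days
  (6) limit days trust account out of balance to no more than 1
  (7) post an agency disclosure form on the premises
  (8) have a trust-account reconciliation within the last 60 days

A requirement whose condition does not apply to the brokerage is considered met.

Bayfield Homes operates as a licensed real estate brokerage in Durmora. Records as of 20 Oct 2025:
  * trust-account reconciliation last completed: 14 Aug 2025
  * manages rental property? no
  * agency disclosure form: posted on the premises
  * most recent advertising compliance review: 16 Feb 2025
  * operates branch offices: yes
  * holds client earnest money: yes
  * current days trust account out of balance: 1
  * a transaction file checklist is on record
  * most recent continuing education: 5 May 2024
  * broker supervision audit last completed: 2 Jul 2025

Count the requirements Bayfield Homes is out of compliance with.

1

1. condition 'holds client earnest money' holds; continuing education 533 days ago vs limit 730 → met
2. condition 'operates branch offices' holds; advertising compliance review 246 days ago vs limit 270 → met
3. transaction file checklist present → met
4. condition 'manages rental property' does not hold → requirement n/a → met
5. broker supervision audit 110 days ago vs limit 120 → met
6. days trust account out of balance 1 ≤ 1 → met
7. agency disclosure form present → met
8. trust-account reconciliation 67 days ago vs limit 60 → not met
Not met: 1 of 8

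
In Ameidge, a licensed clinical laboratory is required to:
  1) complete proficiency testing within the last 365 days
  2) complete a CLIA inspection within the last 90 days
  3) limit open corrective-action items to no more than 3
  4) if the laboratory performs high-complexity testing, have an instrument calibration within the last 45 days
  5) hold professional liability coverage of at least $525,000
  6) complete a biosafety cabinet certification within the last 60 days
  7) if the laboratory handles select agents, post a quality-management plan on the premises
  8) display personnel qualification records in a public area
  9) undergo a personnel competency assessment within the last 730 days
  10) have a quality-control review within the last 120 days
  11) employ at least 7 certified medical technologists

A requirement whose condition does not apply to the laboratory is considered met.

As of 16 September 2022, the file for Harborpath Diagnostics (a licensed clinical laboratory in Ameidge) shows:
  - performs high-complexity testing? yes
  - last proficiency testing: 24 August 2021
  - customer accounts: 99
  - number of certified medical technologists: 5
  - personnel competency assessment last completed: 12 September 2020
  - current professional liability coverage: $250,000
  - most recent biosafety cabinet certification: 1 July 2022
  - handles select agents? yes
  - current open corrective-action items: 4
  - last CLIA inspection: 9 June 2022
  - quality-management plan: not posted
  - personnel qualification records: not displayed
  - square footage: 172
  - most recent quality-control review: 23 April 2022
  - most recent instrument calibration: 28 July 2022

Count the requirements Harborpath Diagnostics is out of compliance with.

1. proficiency testing 388 days ago vs limit 365 → not met
2. CLIA inspection 99 days ago vs limit 90 → not met
3. open corrective-action items 4 > 3 → not met
4. condition 'performs high-complexity testing' holds; instrument calibration 50 days ago vs limit 45 → not met
5. professional liability coverage $250,000 < $525,000 → not met
6. biosafety cabinet certification 77 days ago vs limit 60 → not met
7. condition 'handles select agents' holds; quality-management plan absent → not met
8. personnel qualification records absent → not met
9. personnel competency assessment 734 days ago vs limit 730 → not met
10. quality-control review 146 days ago vs limit 120 → not met
11. certified medical technologists 5 < 7 → not met
Not met: 11 of 11

11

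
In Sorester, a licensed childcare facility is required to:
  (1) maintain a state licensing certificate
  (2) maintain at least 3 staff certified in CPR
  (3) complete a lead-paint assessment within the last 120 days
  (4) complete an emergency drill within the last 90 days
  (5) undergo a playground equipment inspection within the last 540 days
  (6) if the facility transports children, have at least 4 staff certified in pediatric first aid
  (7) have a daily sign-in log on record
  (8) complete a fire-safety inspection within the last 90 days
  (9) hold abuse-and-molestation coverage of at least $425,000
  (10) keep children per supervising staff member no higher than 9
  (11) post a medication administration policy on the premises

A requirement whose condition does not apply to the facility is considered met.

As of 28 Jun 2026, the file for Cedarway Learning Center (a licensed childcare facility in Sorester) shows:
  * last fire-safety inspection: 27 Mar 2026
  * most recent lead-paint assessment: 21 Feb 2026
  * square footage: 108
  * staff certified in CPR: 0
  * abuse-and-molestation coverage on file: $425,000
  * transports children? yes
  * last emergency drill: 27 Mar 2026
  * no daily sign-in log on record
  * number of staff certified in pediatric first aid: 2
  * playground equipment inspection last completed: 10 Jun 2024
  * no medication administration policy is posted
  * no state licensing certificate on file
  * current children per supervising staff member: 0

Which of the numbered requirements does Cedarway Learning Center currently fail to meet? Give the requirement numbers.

1, 2, 3, 4, 5, 6, 7, 8, 11

1. state licensing certificate absent → not met
2. staff certified in CPR 0 < 3 → not met
3. lead-paint assessment 127 days ago vs limit 120 → not met
4. emergency drill 93 days ago vs limit 90 → not met
5. playground equipment inspection 748 days ago vs limit 540 → not met
6. condition 'transports children' holds; staff certified in pediatric first aid 2 < 4 → not met
7. daily sign-in log absent → not met
8. fire-safety inspection 93 days ago vs limit 90 → not met
9. abuse-and-molestation coverage $425,000 ≥ $425,000 → met
10. children per supervising staff member 0 ≤ 9 → met
11. medication administration policy absent → not met
Not met: 1, 2, 3, 4, 5, 6, 7, 8, 11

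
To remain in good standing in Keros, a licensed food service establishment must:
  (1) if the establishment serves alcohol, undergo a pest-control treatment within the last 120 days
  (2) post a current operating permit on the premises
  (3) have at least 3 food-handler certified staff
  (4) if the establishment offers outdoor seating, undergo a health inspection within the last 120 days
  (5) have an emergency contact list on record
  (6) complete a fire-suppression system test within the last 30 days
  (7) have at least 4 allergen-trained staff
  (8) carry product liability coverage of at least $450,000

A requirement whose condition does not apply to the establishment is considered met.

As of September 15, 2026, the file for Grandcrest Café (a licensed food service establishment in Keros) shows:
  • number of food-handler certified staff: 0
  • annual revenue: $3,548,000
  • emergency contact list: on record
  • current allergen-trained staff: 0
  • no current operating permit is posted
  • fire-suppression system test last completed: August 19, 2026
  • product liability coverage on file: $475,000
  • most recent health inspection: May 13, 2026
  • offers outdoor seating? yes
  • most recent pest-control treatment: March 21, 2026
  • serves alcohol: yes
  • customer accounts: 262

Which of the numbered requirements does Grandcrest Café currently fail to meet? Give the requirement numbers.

1. condition 'serves alcohol' holds; pest-control treatment 178 days ago vs limit 120 → not met
2. current operating permit absent → not met
3. food-handler certified staff 0 < 3 → not met
4. condition 'offers outdoor seating' holds; health inspection 125 days ago vs limit 120 → not met
5. emergency contact list present → met
6. fire-suppression system test 27 days ago vs limit 30 → met
7. allergen-trained staff 0 < 4 → not met
8. product liability coverage $475,000 ≥ $450,000 → met
Not met: 1, 2, 3, 4, 7

1, 2, 3, 4, 7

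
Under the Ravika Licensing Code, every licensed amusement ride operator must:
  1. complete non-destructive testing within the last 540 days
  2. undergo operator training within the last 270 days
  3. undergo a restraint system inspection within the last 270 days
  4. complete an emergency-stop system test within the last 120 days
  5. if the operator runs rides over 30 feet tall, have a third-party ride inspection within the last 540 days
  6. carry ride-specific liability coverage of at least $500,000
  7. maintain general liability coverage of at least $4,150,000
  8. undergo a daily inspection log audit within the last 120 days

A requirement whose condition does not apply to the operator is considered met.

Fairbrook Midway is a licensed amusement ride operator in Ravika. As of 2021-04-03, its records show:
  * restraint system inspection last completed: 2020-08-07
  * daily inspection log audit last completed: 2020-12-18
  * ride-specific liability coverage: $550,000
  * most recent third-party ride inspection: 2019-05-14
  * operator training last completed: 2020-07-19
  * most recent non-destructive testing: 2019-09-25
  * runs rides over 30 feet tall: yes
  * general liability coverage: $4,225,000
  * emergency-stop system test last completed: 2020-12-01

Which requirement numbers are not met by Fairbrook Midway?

1. non-destructive testing 556 days ago vs limit 540 → not met
2. operator training 258 days ago vs limit 270 → met
3. restraint system inspection 239 days ago vs limit 270 → met
4. emergency-stop system test 123 days ago vs limit 120 → not met
5. condition 'runs rides over 30 feet tall' holds; third-party ride inspection 690 days ago vs limit 540 → not met
6. ride-specific liability coverage $550,000 ≥ $500,000 → met
7. general liability coverage $4,225,000 ≥ $4,150,000 → met
8. daily inspection log audit 106 days ago vs limit 120 → met
Not met: 1, 4, 5

1, 4, 5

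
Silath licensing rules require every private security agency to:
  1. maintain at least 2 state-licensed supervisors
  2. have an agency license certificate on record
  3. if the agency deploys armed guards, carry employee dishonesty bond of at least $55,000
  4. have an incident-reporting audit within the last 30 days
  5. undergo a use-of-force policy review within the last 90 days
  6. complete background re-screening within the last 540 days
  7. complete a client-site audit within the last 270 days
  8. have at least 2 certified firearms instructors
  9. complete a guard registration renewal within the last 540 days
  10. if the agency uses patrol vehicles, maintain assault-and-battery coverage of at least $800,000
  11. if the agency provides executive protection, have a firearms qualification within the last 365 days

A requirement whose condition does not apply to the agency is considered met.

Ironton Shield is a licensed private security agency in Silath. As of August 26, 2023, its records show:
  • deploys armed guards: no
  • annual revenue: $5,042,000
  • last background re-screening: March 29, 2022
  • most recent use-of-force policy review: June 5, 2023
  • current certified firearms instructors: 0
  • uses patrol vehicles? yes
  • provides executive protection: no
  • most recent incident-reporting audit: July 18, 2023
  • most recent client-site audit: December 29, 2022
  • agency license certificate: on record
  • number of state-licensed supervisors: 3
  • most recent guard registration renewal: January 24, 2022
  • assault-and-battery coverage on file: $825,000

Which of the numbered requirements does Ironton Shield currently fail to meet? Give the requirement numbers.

4, 8, 9

1. state-licensed supervisors 3 ≥ 2 → met
2. agency license certificate present → met
3. condition 'deploys armed guards' does not hold → requirement n/a → met
4. incident-reporting audit 39 days ago vs limit 30 → not met
5. use-of-force policy review 82 days ago vs limit 90 → met
6. background re-screening 515 days ago vs limit 540 → met
7. client-site audit 240 days ago vs limit 270 → met
8. certified firearms instructors 0 < 2 → not met
9. guard registration renewal 579 days ago vs limit 540 → not met
10. condition 'uses patrol vehicles' holds; assault-and-battery coverage $825,000 ≥ $800,000 → met
11. condition 'provides executive protection' does not hold → requirement n/a → met
Not met: 4, 8, 9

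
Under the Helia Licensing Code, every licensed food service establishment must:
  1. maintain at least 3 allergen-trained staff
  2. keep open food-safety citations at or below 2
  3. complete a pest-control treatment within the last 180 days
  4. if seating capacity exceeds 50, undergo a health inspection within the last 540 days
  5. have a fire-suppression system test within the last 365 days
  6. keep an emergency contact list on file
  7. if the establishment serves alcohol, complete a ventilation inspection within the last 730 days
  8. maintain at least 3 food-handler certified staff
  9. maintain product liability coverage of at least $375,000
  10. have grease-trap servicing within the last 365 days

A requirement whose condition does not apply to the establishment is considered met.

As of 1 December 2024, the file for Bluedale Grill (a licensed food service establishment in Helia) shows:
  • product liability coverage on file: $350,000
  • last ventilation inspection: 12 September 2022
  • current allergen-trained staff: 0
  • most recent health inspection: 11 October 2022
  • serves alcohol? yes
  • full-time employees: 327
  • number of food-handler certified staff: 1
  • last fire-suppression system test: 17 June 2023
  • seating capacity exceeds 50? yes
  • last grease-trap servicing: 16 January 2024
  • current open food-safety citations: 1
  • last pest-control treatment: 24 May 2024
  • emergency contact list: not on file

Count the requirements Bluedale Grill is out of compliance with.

1. allergen-trained staff 0 < 3 → not met
2. open food-safety citations 1 ≤ 2 → met
3. pest-control treatment 191 days ago vs limit 180 → not met
4. condition 'seating capacity exceeds 50' holds; health inspection 782 days ago vs limit 540 → not met
5. fire-suppression system test 533 days ago vs limit 365 → not met
6. emergency contact list absent → not met
7. condition 'serves alcohol' holds; ventilation inspection 811 days ago vs limit 730 → not met
8. food-handler certified staff 1 < 3 → not met
9. product liability coverage $350,000 < $375,000 → not met
10. grease-trap servicing 320 days ago vs limit 365 → met
Not met: 8 of 10

8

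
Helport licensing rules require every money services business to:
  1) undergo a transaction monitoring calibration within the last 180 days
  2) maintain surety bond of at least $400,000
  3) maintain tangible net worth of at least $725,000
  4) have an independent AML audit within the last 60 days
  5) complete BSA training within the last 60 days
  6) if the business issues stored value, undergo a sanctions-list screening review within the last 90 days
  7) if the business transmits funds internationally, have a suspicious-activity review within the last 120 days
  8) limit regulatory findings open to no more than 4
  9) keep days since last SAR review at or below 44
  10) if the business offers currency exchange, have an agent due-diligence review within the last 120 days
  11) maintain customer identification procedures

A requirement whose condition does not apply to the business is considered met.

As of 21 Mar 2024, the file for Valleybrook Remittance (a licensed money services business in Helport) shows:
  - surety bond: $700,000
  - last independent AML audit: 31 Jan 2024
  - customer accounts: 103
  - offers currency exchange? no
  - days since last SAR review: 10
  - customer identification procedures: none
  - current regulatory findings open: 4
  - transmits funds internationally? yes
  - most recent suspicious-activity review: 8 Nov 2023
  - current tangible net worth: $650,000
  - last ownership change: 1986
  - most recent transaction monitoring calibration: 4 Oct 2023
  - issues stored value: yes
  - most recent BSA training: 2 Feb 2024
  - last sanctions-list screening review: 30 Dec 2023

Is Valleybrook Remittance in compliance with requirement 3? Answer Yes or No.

3. tangible net worth $650,000 < $725,000 → not met

No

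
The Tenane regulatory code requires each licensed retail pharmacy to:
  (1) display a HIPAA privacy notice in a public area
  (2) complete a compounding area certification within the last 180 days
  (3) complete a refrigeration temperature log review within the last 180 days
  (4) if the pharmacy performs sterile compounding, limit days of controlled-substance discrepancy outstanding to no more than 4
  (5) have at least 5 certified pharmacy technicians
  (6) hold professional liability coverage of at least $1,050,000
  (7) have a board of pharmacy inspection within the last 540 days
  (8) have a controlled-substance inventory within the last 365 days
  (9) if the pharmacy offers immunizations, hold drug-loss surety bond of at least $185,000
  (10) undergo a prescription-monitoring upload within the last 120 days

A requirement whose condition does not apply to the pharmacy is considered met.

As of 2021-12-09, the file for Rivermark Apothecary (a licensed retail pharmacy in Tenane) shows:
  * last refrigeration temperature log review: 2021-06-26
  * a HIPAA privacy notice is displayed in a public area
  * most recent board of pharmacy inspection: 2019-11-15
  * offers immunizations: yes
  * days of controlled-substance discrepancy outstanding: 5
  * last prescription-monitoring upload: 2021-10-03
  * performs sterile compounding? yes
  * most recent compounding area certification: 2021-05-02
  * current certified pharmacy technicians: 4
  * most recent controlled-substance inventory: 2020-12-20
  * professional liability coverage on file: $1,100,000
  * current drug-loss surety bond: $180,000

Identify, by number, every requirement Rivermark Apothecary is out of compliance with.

1. HIPAA privacy notice present → met
2. compounding area certification 221 days ago vs limit 180 → not met
3. refrigeration temperature log review 166 days ago vs limit 180 → met
4. condition 'performs sterile compounding' holds; days of controlled-substance discrepancy outstanding 5 > 4 → not met
5. certified pharmacy technicians 4 < 5 → not met
6. professional liability coverage $1,100,000 ≥ $1,050,000 → met
7. board of pharmacy inspection 755 days ago vs limit 540 → not met
8. controlled-substance inventory 354 days ago vs limit 365 → met
9. condition 'offers immunizations' holds; drug-loss surety bond $180,000 < $185,000 → not met
10. prescription-monitoring upload 67 days ago vs limit 120 → met
Not met: 2, 4, 5, 7, 9

2, 4, 5, 7, 9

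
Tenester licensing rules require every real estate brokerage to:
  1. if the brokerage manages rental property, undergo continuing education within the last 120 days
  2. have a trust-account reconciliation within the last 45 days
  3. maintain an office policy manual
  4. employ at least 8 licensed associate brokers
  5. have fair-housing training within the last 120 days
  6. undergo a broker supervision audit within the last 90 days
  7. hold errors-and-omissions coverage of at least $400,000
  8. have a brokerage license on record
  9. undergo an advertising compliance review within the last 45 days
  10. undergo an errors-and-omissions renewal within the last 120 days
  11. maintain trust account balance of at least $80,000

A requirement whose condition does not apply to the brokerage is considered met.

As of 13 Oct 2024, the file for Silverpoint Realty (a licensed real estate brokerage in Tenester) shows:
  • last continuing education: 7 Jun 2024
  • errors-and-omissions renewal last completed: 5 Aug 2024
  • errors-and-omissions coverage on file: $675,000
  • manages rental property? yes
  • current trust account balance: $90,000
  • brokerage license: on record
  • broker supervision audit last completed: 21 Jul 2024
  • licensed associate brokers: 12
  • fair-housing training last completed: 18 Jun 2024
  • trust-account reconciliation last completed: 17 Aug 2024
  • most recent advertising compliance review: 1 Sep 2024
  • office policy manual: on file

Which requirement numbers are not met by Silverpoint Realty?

1. condition 'manages rental property' holds; continuing education 128 days ago vs limit 120 → not met
2. trust-account reconciliation 57 days ago vs limit 45 → not met
3. office policy manual present → met
4. licensed associate brokers 12 ≥ 8 → met
5. fair-housing training 117 days ago vs limit 120 → met
6. broker supervision audit 84 days ago vs limit 90 → met
7. errors-and-omissions coverage $675,000 ≥ $400,000 → met
8. brokerage license present → met
9. advertising compliance review 42 days ago vs limit 45 → met
10. errors-and-omissions renewal 69 days ago vs limit 120 → met
11. trust account balance $90,000 ≥ $80,000 → met
Not met: 1, 2

1, 2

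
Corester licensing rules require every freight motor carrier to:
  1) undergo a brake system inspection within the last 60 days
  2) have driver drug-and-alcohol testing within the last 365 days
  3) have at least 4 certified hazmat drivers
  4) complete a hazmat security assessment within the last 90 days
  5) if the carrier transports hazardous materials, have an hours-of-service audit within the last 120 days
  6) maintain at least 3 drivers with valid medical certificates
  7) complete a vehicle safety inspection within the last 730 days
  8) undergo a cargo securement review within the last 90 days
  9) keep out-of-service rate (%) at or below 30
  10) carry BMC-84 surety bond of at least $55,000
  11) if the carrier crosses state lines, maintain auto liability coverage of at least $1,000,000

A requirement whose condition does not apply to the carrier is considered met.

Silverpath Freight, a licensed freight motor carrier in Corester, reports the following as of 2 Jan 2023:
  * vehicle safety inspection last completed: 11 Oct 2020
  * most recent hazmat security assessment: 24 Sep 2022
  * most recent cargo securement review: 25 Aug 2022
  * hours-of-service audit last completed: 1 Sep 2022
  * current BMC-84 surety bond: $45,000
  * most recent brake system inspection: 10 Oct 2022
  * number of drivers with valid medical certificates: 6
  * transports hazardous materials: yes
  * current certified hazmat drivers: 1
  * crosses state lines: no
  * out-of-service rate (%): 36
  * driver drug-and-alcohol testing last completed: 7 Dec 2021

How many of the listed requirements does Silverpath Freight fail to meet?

9

1. brake system inspection 84 days ago vs limit 60 → not met
2. driver drug-and-alcohol testing 391 days ago vs limit 365 → not met
3. certified hazmat drivers 1 < 4 → not met
4. hazmat security assessment 100 days ago vs limit 90 → not met
5. condition 'transports hazardous materials' holds; hours-of-service audit 123 days ago vs limit 120 → not met
6. drivers with valid medical certificates 6 ≥ 3 → met
7. vehicle safety inspection 813 days ago vs limit 730 → not met
8. cargo securement review 130 days ago vs limit 90 → not met
9. out-of-service rate (%) 36 > 30 → not met
10. BMC-84 surety bond $45,000 < $55,000 → not met
11. condition 'crosses state lines' does not hold → requirement n/a → met
Not met: 9 of 11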